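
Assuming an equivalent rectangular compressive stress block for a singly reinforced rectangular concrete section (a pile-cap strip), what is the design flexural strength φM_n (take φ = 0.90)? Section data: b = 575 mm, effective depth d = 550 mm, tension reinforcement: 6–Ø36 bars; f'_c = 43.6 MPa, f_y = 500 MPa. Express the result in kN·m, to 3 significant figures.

φM_n ≈ 1310 kN·m

A_s = 6 × 1018 = 6108 mm².
T = A_s f_y = 6108 × 500 = 3054000 N = 3054 kN.
From C = T: a = T/(0.85 f'_c b) = 3054000/(0.85 × 43.6 × 575) = 143.32 mm.
M_n = T(d − a/2) = 3054 kN × (550 − 71.66) mm = 1460.85 kN·m.
φM_n = 0.90 × 1460.85 = 1314.77 kN·m.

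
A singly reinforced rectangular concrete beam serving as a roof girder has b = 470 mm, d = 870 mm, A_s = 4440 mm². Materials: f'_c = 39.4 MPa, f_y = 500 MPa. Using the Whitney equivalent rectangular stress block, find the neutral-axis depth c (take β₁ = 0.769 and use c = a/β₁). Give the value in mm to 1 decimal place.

c ≈ 183.4 mm

T = A_s f_y = 4440 × 500 = 2220000 N = 2220 kN.
Setting C = 0.85 f'_c a b equal to T: a = 2220000/(0.85 × 39.4 × 470) = 141.039 mm.
With β₁ = 0.769, c = a/β₁ = 141.039/0.769 = 183.4 mm.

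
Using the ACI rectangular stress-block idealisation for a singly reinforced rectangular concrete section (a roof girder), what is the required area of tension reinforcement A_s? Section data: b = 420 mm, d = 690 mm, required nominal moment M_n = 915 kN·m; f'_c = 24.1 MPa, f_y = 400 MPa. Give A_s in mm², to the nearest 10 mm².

A_s ≈ 3800 mm²

With M_n = 0.85 f'_c a b (d − a/2), solve the quadratic for a:
a = d − √(d² − 2M_n/(0.85 f'_c b)) = 690 − √(690² − 2 × 915×10⁶/(0.85 × 24.1 × 420)) = 176.77 mm.
A_s = 0.85 f'_c a b / f_y = 0.85 × 24.1 × 176.77 × 420 / 400 = 3802.2 mm².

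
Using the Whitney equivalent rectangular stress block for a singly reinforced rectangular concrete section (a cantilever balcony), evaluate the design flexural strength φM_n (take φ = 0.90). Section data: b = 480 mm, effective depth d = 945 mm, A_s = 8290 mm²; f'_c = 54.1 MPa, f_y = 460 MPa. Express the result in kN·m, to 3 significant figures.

T = A_s f_y = 8290 × 460 = 3813400 N = 3813.4 kN.
From C = T: a = T/(0.85 f'_c b) = 3813400/(0.85 × 54.1 × 480) = 172.76 mm.
M_n = T(d − a/2) = 3813.4 kN × (945 − 86.38) mm = 3274.26 kN·m.
φM_n = 0.90 × 3274.26 = 2946.83 kN·m.

φM_n ≈ 2950 kN·m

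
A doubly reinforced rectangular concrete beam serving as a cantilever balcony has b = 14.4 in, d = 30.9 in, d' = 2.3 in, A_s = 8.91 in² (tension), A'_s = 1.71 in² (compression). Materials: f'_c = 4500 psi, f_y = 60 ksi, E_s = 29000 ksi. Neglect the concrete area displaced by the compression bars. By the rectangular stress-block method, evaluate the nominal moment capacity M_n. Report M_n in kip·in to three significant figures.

Assume both steels yield.
a = (A_s − A'_s) f_y/(0.85 f'_c b) = (8.91 − 1.71) × 60/(0.85 × 4.5 × 14.4) = 7.843 in.
c = a/β₁ = 7.843/0.825 = 9.507 in; ε'_s = 0.003(c − d')/c = 0.0023 ≥ ε_y = 0.0021, so the compression steel yields.
M_n = (A_s − A'_s) f_y (d − a/2) + A'_s f_y (d − d') = 432 × (30.9 − 3.9215) + 102.6 × (30.9 − 2.3) = 11654.7 + 2934.4 = 14589.1 kip·in.

M_n ≈ 14600 kip·in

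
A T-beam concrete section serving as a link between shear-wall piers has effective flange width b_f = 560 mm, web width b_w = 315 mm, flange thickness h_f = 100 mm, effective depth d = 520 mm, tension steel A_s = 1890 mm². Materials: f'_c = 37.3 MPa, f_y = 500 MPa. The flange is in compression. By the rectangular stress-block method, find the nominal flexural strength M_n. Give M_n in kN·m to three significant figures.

Tension: T = A_s f_y = 1890 × 500 = 945000 N.
Try a within the flange: a = T/(0.85 f'_c b_f) = 945000/(0.85 × 37.3 × 560) = 53.23 mm.
Since a = 53.23 ≤ h_f = 100 mm, the stress block lies entirely in the flange; analyse as a rectangular beam of width b_f.
M_n = T(d − a/2) = 945000 × (520 − 26.615) = 466.25 × 10⁶ N·mm.
M_n = 466.25 kN·m.

M_n ≈ 466 kN·m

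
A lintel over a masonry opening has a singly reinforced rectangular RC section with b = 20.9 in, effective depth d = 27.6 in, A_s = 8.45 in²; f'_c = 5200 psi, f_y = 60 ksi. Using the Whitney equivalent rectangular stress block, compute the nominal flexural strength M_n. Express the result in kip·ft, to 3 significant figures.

T = A_s f_y = 8.45 × 60 = 507 kips.
a = T/(0.85 f'_c b) = 507/(0.85 × 5.2 × 20.9) = 5.488 in.
M_n = T(d − a/2) = 507 × (27.6 − 2.744) = 12602.0 kip·in = 12602.0/12 = 1050.17 kip·ft.

M_n ≈ 1050 kip·ft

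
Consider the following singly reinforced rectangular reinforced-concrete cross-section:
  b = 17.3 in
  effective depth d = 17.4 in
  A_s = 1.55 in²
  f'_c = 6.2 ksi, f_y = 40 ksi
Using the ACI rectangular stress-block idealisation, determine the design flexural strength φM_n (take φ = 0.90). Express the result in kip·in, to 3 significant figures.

φM_n ≈ 952 kip·in

T = A_s f_y = 1.55 × 40 = 62 kips.
a = T/(0.85 f'_c b) = 62/(0.85 × 6.2 × 17.3) = 0.680 in.
M_n = T(d − a/2) = 62 × (17.4 − 0.34) = 1057.7 kip·in.
φM_n = 0.90 × 1057.7 = 951.9 kip·in.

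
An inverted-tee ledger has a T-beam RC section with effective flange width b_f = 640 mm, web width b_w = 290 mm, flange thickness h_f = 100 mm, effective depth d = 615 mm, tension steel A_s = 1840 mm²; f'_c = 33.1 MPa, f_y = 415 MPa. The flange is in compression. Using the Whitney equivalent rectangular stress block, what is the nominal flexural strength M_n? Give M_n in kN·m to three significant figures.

Tension: T = A_s f_y = 1840 × 415 = 763600 N.
Try a within the flange: a = T/(0.85 f'_c b_f) = 763600/(0.85 × 33.1 × 640) = 42.41 mm.
Since a = 42.41 ≤ h_f = 100 mm, the stress block lies entirely in the flange; analyse as a rectangular beam of width b_f.
M_n = T(d − a/2) = 763600 × (615 − 21.205) = 453.42 × 10⁶ N·mm.
M_n = 453.42 kN·m.

M_n ≈ 453 kN·m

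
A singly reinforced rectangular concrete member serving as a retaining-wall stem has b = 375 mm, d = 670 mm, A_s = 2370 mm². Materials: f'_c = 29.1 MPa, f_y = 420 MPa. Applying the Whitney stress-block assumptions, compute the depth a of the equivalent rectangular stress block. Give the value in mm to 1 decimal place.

a ≈ 107.3 mm

T = A_s f_y = 2370 × 420 = 995400 N = 995.4 kN.
Setting C = 0.85 f'_c a b equal to T: a = 995400/(0.85 × 29.1 × 375) = 107.3 mm.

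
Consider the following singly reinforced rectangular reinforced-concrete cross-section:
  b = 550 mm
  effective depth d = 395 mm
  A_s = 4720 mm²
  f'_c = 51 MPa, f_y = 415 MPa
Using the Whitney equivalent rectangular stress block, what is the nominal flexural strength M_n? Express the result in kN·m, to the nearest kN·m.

T = A_s f_y = 4720 × 415 = 1958800 N = 1958.8 kN.
From C = T: a = T/(0.85 f'_c b) = 1958800/(0.85 × 51 × 550) = 82.16 mm.
M_n = T(d − a/2) = 1958.8 kN × (395 − 41.08) mm = 693.26 kN·m.

M_n ≈ 693 kN·m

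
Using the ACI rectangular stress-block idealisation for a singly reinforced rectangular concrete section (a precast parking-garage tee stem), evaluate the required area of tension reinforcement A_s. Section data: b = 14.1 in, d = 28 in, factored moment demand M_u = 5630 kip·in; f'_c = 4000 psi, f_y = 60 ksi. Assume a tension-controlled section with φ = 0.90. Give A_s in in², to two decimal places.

A_s ≈ 4.10 in²

M_n = M_u/φ = 5630/0.90 = 6255.56 kip·in.
From M_n = 0.85 f'_c a b (d − a/2):
a = d − √(d² − 2M_n/(0.85 f'_c b)) = 28 − √(28² − 2 × 6255.56/(0.85 × 4 × 14.1)) = 5.130 in.
A_s = 0.85 f'_c a b / f_y = 0.85 × 4 × 5.130 × 14.1 / 60 = 4.099 in².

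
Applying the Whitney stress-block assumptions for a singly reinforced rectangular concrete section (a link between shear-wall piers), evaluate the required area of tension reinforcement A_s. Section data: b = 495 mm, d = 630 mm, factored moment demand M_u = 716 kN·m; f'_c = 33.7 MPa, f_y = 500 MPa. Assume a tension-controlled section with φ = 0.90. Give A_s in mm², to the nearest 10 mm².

M_n = M_u/φ = 716/0.90 = 795.556 kN·m.
With M_n = 0.85 f'_c a b (d − a/2), solve the quadratic for a:
a = d − √(d² − 2M_n/(0.85 f'_c b)) = 630 − √(630² − 2 × 795.556×10⁶/(0.85 × 33.7 × 495)) = 96.44 mm.
A_s = 0.85 f'_c a b / f_y = 0.85 × 33.7 × 96.44 × 495 / 500 = 2734.9 mm².

A_s ≈ 2730 mm²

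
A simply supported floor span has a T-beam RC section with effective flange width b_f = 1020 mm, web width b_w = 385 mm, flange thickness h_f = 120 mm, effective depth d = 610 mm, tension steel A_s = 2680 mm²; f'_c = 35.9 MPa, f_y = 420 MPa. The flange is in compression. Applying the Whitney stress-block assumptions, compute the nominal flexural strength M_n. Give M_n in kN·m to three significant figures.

M_n ≈ 666 kN·m

Tension: T = A_s f_y = 2680 × 420 = 1125600 N.
Try a within the flange: a = T/(0.85 f'_c b_f) = 1125600/(0.85 × 35.9 × 1020) = 36.16 mm.
Since a = 36.16 ≤ h_f = 120 mm, the stress block lies entirely in the flange; analyse as a rectangular beam of width b_f.
M_n = T(d − a/2) = 1125600 × (610 − 18.08) = 666.27 × 10⁶ N·mm.
M_n = 666.27 kN·m.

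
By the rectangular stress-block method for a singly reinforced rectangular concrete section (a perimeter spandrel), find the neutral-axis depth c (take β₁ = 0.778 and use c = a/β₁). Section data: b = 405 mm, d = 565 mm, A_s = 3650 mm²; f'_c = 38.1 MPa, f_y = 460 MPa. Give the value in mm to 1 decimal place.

T = A_s f_y = 3650 × 460 = 1679000 N = 1679 kN.
Setting C = 0.85 f'_c a b equal to T: a = 1679000/(0.85 × 38.1 × 405) = 128.012 mm.
With β₁ = 0.778, c = a/β₁ = 128.012/0.778 = 164.5 mm.

c ≈ 164.5 mm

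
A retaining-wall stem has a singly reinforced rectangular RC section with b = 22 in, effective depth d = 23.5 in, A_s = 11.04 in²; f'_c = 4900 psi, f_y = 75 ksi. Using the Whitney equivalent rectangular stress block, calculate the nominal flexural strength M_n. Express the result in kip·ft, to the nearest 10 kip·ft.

M_n ≈ 1310 kip·ft

T = A_s f_y = 11.04 × 75 = 828 kips.
a = T/(0.85 f'_c b) = 828/(0.85 × 4.9 × 22) = 9.036 in.
M_n = T(d − a/2) = 828 × (23.5 − 4.518) = 15717.1 kip·in = 15717.1/12 = 1309.76 kip·ft.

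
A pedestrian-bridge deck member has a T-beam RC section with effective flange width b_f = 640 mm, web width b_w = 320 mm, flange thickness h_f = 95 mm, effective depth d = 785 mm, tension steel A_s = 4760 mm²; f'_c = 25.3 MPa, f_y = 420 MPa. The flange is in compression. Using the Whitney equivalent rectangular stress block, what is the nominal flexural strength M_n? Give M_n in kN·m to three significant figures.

M_n ≈ 1410 kN·m

Tension: T = A_s f_y = 4760 × 420 = 1999200 N.
Try a within the flange: a = T/(0.85 f'_c b_f) = 1999200/(0.85 × 25.3 × 640) = 145.26 mm.
a = 145.26 > h_f = 95 mm: the block extends into the web. Split into flange-overhang and web parts.
C_f = 0.85 f'_c (b_f − b_w) h_f = 0.85 × 25.3 × (640 − 320) × 95 = 653752 N.
Remaining web compression depth: a_w = (T − C_f)/(0.85 f'_c b_w) = (1999200 − 653752)/(0.85 × 25.3 × 320) = 195.51 mm.
M_n = C_f(d − h_f/2) + (T − C_f)(d − a_w/2) = 653752 × (785 − 47.5) + 1345448 × (785 − 97.755) = 482.14 + 924.65 = 1406.79 × 10⁶ N·mm.
M_n = 1406.79 kN·m.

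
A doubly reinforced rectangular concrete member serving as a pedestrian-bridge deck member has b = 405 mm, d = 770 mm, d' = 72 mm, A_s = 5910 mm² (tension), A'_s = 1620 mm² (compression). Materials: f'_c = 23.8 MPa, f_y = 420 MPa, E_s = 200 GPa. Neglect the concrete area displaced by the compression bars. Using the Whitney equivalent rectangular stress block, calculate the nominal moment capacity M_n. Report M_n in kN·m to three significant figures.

M_n ≈ 1660 kN·m

Assume both tension and compression steel yield.
Net tension couple steel: A_s − A'_s = 4290 mm².
a = (A_s − A'_s) f_y / (0.85 f'_c b) = 1801800/(0.85 × 23.8 × 405) = 219.92 mm.
c = a/β₁ = 219.92/0.85 = 258.73 mm; ε'_s = 0.003(c − d')/c = 0.0022 ≥ f_y/E_s = 0.0021, so compression steel does yield.
M_n = (A_s − A'_s) f_y (d − a/2) + A'_s f_y (d − d') = [1801800 × (770 − 109.96) + 680400 × (770 − 72)] × 10⁻⁶ = 1189.26 + 474.92 = 1664.18 kN·m.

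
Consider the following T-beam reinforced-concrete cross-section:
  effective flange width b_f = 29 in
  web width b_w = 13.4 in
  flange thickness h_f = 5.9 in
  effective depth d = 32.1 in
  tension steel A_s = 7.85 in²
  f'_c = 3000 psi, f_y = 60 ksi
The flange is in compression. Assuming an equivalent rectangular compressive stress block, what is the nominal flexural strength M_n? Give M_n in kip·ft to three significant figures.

M_n ≈ 1130 kip·ft

Tension: T = A_s f_y = 7.85 × 60 = 471 kips.
Try a within the flange: a = T/(0.85 f'_c b_f) = 471/(0.85 × 3 × 29) = 6.369 in.
a = 6.369 > h_f = 5.9 in: the block extends into the web. Split into flange-overhang and web parts.
C_f = 0.85 f'_c (b_f − b_w) h_f = 0.85 × 3 × (29 − 13.4) × 5.9 = 234.7 kips.
Remaining web compression depth: a_w = (T − C_f)/(0.85 f'_c b_w) = (471 − 234.7)/(0.85 × 3 × 13.4) = 6.915 in.
M_n = C_f(d − h_f/2) + (T − C_f)(d − a_w/2) = 234.7 × (32.1 − 2.95) + 236.3 × (32.1 − 3.4575) = 6841.5 + 6768.2 = 13609.7 kip·in.
M_n = 13609.7/12 = 1134.14 kip·ft.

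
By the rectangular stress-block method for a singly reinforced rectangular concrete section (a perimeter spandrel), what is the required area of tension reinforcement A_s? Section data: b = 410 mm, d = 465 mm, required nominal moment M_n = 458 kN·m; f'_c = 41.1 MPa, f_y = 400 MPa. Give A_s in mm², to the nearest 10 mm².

With M_n = 0.85 f'_c a b (d − a/2), solve the quadratic for a:
a = d − √(d² − 2M_n/(0.85 f'_c b)) = 465 − √(465² − 2 × 458×10⁶/(0.85 × 41.1 × 410)) = 74.78 mm.
A_s = 0.85 f'_c a b / f_y = 0.85 × 41.1 × 74.78 × 410 / 400 = 2677.8 mm².

A_s ≈ 2680 mm²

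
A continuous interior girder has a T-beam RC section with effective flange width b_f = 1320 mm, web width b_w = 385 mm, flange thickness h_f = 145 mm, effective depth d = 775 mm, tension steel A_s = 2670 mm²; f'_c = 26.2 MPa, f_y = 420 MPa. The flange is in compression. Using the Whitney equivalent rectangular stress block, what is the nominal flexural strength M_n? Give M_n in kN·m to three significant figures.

Tension: T = A_s f_y = 2670 × 420 = 1121400 N.
Try a within the flange: a = T/(0.85 f'_c b_f) = 1121400/(0.85 × 26.2 × 1320) = 38.15 mm.
Since a = 38.15 ≤ h_f = 145 mm, the stress block lies entirely in the flange; analyse as a rectangular beam of width b_f.
M_n = T(d − a/2) = 1121400 × (775 − 19.075) = 847.69 × 10⁶ N·mm.
M_n = 847.69 kN·m.

M_n ≈ 848 kN·m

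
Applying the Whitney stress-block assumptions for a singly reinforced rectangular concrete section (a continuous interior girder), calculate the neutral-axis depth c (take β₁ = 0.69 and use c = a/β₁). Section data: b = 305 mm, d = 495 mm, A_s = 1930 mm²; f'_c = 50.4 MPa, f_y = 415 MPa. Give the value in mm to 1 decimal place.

T = A_s f_y = 1930 × 415 = 800950 N = 800.95 kN.
Setting C = 0.85 f'_c a b equal to T: a = 800950/(0.85 × 50.4 × 305) = 61.299 mm.
With β₁ = 0.69, c = a/β₁ = 61.299/0.69 = 88.8 mm.

c ≈ 88.8 mm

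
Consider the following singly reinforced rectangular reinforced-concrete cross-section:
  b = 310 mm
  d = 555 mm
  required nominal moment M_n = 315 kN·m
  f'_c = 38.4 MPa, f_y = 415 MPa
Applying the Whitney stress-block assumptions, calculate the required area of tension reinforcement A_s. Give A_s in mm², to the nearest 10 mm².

A_s ≈ 1440 mm²

With M_n = 0.85 f'_c a b (d − a/2), solve the quadratic for a:
a = d − √(d² − 2M_n/(0.85 f'_c b)) = 555 − √(555² − 2 × 315×10⁶/(0.85 × 38.4 × 310)) = 59.26 mm.
A_s = 0.85 f'_c a b / f_y = 0.85 × 38.4 × 59.26 × 310 / 415 = 1444.9 mm².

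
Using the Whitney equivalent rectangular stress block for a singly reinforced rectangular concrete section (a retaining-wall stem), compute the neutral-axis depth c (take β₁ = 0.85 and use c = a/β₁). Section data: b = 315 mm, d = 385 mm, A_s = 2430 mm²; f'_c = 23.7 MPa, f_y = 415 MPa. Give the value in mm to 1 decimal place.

T = A_s f_y = 2430 × 415 = 1008450 N = 1008.45 kN.
Setting C = 0.85 f'_c a b equal to T: a = 1008450/(0.85 × 23.7 × 315) = 158.919 mm.
With β₁ = 0.85, c = a/β₁ = 158.919/0.85 = 187.0 mm.

c ≈ 187.0 mm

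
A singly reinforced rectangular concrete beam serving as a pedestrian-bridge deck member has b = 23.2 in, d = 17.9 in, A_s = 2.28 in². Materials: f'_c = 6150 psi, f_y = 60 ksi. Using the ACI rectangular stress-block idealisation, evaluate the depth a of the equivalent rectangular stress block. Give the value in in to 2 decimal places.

T = A_s f_y = 2.28 × 60 = 136.8 kips.
a = T/(0.85 f'_c b) = 136.8/(0.85 × 6.15 × 23.2) = 1.13 in.

a ≈ 1.13 in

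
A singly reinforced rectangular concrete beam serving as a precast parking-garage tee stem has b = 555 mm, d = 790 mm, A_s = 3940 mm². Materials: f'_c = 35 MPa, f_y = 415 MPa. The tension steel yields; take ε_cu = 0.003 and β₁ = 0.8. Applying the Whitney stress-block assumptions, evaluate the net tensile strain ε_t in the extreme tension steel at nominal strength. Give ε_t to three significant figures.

ε_t ≈ 0.0161

a = A_s f_y/(0.85 f'_c b) = 99.03 mm.
β₁ = 0.8, so c = a/β₁ = 99.03/0.8 = 123.79 mm.
From the linear strain diagram with ε_cu = 0.003: ε_t = 0.003 (d − c)/c = 0.003 × (790 − 123.79)/123.79 = 0.0161.
Since ε_t ≥ 0.005, the section is tension-controlled.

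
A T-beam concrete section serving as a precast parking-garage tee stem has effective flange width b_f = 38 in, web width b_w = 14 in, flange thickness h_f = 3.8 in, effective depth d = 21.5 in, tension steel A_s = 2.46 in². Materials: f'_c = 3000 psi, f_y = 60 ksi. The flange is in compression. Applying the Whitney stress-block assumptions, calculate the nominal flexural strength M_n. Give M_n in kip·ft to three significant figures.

M_n ≈ 255 kip·ft

Tension: T = A_s f_y = 2.46 × 60 = 147.6 kips.
Try a within the flange: a = T/(0.85 f'_c b_f) = 147.6/(0.85 × 3 × 38) = 1.523 in.
Since a = 1.523 ≤ h_f = 3.8 in, the stress block lies entirely in the flange; analyse as a rectangular beam of width b_f.
M_n = T(d − a/2) = 147.6 × (21.5 − 0.7615) = 3061.0 kip·in.
M_n = 3061.0/12 = 255.08 kip·ft.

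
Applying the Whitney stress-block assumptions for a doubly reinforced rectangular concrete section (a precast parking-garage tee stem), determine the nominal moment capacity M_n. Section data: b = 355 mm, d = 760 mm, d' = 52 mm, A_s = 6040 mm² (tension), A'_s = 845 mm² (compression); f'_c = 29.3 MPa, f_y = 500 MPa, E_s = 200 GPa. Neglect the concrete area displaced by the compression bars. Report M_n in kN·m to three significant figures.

M_n ≈ 1890 kN·m

Assume both tension and compression steel yield.
Net tension couple steel: A_s − A'_s = 5195 mm².
a = (A_s − A'_s) f_y / (0.85 f'_c b) = 2597500/(0.85 × 29.3 × 355) = 293.79 mm.
c = a/β₁ = 293.79/0.841 = 349.33 mm; ε'_s = 0.003(c − d')/c = 0.0026 ≥ f_y/E_s = 0.0025, so compression steel does yield.
M_n = (A_s − A'_s) f_y (d − a/2) + A'_s f_y (d − d') = [2597500 × (760 − 146.895) + 422500 × (760 − 52)] × 10⁻⁶ = 1592.54 + 299.13 = 1891.67 kN·m.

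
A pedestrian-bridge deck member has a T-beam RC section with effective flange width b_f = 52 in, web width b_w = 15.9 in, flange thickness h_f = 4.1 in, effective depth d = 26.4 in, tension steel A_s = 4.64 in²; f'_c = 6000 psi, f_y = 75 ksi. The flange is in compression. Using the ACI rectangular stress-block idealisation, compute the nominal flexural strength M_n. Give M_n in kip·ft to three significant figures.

M_n ≈ 747 kip·ft

Tension: T = A_s f_y = 4.64 × 75 = 348 kips.
Try a within the flange: a = T/(0.85 f'_c b_f) = 348/(0.85 × 6 × 52) = 1.312 in.
Since a = 1.312 ≤ h_f = 4.1 in, the stress block lies entirely in the flange; analyse as a rectangular beam of width b_f.
M_n = T(d − a/2) = 348 × (26.4 − 0.656) = 8958.9 kip·in.
M_n = 8958.9/12 = 746.58 kip·ft.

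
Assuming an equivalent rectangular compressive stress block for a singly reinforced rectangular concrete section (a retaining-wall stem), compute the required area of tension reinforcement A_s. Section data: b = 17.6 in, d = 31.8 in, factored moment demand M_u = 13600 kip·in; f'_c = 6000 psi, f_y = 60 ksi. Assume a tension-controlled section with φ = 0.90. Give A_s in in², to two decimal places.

A_s ≈ 8.72 in²

M_n = M_u/φ = 13600/0.90 = 15111.1 kip·in.
From M_n = 0.85 f'_c a b (d − a/2):
a = d − √(d² − 2M_n/(0.85 f'_c b)) = 31.8 − √(31.8² − 2 × 15111.1/(0.85 × 6 × 17.6)) = 5.828 in.
A_s = 0.85 f'_c a b / f_y = 0.85 × 6 × 5.828 × 17.6 / 60 = 8.719 in².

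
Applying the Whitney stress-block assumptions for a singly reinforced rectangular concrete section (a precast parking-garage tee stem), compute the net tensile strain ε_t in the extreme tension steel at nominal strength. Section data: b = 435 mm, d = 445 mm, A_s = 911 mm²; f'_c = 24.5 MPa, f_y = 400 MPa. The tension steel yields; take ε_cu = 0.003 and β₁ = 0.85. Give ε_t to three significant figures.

ε_t ≈ 0.0252

a = A_s f_y/(0.85 f'_c b) = 40.23 mm.
β₁ = 0.85, so c = a/β₁ = 40.23/0.85 = 47.33 mm.
From the linear strain diagram with ε_cu = 0.003: ε_t = 0.003 (d − c)/c = 0.003 × (445 − 47.33)/47.33 = 0.0252.
Since ε_t ≥ 0.005, the section is tension-controlled.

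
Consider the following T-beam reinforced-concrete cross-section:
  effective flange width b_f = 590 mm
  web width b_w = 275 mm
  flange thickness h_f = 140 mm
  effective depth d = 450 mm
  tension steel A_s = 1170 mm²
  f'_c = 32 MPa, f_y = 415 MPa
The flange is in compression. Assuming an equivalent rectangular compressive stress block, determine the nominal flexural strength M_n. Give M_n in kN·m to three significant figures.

Tension: T = A_s f_y = 1170 × 415 = 485550 N.
Try a within the flange: a = T/(0.85 f'_c b_f) = 485550/(0.85 × 32 × 590) = 30.26 mm.
Since a = 30.26 ≤ h_f = 140 mm, the stress block lies entirely in the flange; analyse as a rectangular beam of width b_f.
M_n = T(d − a/2) = 485550 × (450 − 15.13) = 211.15 × 10⁶ N·mm.
M_n = 211.15 kN·m.

M_n ≈ 211 kN·m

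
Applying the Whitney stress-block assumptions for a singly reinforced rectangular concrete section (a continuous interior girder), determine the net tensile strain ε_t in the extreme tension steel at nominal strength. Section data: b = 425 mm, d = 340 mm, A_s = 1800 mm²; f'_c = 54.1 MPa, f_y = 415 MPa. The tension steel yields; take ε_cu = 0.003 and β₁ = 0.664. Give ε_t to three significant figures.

ε_t ≈ 0.0147

a = A_s f_y/(0.85 f'_c b) = 38.22 mm.
β₁ = 0.664, so c = a/β₁ = 38.22/0.664 = 57.56 mm.
From the linear strain diagram with ε_cu = 0.003: ε_t = 0.003 (d − c)/c = 0.003 × (340 − 57.56)/57.56 = 0.0147.
Since ε_t ≥ 0.005, the section is tension-controlled.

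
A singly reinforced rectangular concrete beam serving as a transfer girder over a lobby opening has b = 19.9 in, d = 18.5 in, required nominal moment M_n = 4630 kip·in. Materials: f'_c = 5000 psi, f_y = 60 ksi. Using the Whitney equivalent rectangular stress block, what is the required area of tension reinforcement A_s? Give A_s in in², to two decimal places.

From M_n = 0.85 f'_c a b (d − a/2):
a = d − √(d² − 2M_n/(0.85 f'_c b)) = 18.5 − √(18.5² − 2 × 4630/(0.85 × 5 × 19.9)) = 3.243 in.
A_s = 0.85 f'_c a b / f_y = 0.85 × 5 × 3.243 × 19.9 / 60 = 4.571 in².

A_s ≈ 4.57 in²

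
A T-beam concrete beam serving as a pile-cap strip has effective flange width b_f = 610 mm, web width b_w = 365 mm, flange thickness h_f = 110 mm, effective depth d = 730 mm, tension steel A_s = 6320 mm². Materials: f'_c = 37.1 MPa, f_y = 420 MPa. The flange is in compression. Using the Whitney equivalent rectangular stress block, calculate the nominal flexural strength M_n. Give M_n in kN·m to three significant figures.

M_n ≈ 1750 kN·m

Tension: T = A_s f_y = 6320 × 420 = 2654400 N.
Try a within the flange: a = T/(0.85 f'_c b_f) = 2654400/(0.85 × 37.1 × 610) = 137.99 mm.
a = 137.99 > h_f = 110 mm: the block extends into the web. Split into flange-overhang and web parts.
C_f = 0.85 f'_c (b_f − b_w) h_f = 0.85 × 37.1 × (610 − 365) × 110 = 849868 N.
Remaining web compression depth: a_w = (T − C_f)/(0.85 f'_c b_w) = (2654400 − 849868)/(0.85 × 37.1 × 365) = 156.78 mm.
M_n = C_f(d − h_f/2) + (T − C_f)(d − a_w/2) = 849868 × (730 − 55) + 1804532 × (730 − 78.39) = 573.66 + 1175.85 = 1749.51 × 10⁶ N·mm.
M_n = 1749.51 kN·m.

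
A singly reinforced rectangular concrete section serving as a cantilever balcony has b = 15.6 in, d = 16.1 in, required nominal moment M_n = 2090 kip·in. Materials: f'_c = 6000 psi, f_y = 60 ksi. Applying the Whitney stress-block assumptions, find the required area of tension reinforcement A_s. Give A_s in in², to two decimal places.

From M_n = 0.85 f'_c a b (d − a/2):
a = d − √(d² − 2M_n/(0.85 f'_c b)) = 16.1 − √(16.1² − 2 × 2090/(0.85 × 6 × 15.6)) = 1.724 in.
A_s = 0.85 f'_c a b / f_y = 0.85 × 6 × 1.724 × 15.6 / 60 = 2.286 in².

A_s ≈ 2.29 in²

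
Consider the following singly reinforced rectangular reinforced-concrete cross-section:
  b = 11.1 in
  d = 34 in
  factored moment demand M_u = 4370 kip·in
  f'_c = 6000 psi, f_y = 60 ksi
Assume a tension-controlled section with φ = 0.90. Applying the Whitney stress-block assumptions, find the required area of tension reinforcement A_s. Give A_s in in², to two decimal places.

A_s ≈ 2.48 in²

M_n = M_u/φ = 4370/0.90 = 4855.56 kip·in.
From M_n = 0.85 f'_c a b (d − a/2):
a = d − √(d² − 2M_n/(0.85 f'_c b)) = 34 − √(34² − 2 × 4855.56/(0.85 × 6 × 11.1)) = 2.624 in.
A_s = 0.85 f'_c a b / f_y = 0.85 × 6 × 2.624 × 11.1 / 60 = 2.476 in².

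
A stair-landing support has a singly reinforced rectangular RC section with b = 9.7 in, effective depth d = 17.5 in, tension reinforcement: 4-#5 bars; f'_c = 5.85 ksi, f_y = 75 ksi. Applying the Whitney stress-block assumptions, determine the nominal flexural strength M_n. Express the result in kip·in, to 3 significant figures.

M_n ≈ 1540 kip·in

A_s = 4 × 0.31 = 1.24 in².
T = A_s f_y = 1.24 × 75 = 93 kips.
a = T/(0.85 f'_c b) = 93/(0.85 × 5.85 × 9.7) = 1.928 in.
M_n = T(d − a/2) = 93 × (17.5 − 0.964) = 1537.8 kip·in.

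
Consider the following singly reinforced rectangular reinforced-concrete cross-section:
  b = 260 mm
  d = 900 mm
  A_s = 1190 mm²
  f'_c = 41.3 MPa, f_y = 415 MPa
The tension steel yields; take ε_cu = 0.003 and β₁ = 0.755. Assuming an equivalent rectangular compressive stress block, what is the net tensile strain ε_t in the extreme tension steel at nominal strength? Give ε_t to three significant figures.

ε_t ≈ 0.0347

a = A_s f_y/(0.85 f'_c b) = 54.11 mm.
β₁ = 0.755, so c = a/β₁ = 54.11/0.755 = 71.67 mm.
From the linear strain diagram with ε_cu = 0.003: ε_t = 0.003 (d − c)/c = 0.003 × (900 − 71.67)/71.67 = 0.0347.
Since ε_t ≥ 0.005, the section is tension-controlled.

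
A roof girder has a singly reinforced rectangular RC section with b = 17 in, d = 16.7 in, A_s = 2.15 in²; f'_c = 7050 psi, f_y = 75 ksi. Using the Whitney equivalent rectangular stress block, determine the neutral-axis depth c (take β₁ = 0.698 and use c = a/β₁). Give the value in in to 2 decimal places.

c ≈ 2.27 in

T = A_s f_y = 2.15 × 75 = 161.25 kips.
a = T/(0.85 f'_c b) = 161.25/(0.85 × 7.05 × 17) = 1.5829 in.
With β₁ = 0.698, c = a/β₁ = 1.5829/0.698 = 2.27 in.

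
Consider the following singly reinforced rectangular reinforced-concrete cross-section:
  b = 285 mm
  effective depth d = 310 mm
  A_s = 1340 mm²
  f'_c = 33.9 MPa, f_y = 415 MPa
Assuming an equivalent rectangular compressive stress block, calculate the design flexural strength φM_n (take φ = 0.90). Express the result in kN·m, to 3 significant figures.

φM_n ≈ 138 kN·m

T = A_s f_y = 1340 × 415 = 556100 N = 556.1 kN.
From C = T: a = T/(0.85 f'_c b) = 556100/(0.85 × 33.9 × 285) = 67.72 mm.
M_n = T(d − a/2) = 556.1 kN × (310 − 33.86) mm = 153.56 kN·m.
φM_n = 0.90 × 153.56 = 138.20 kN·m.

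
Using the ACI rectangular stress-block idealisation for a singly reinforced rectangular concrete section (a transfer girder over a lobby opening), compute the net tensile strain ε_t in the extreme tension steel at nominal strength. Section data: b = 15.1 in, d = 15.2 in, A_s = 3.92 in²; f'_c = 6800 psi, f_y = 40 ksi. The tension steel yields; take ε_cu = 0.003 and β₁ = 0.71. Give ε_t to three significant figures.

ε_t ≈ 0.0150

a = A_s f_y/(0.85 f'_c b) = 1.797 in.
β₁ = 0.71, so c = a/β₁ = 1.797/0.71 = 2.531 in.
From the linear strain diagram with ε_cu = 0.003: ε_t = 0.003 (d − c)/c = 0.003 × (15.2 − 2.531)/2.531 = 0.0150.
Since ε_t ≥ 0.005, the section is tension-controlled.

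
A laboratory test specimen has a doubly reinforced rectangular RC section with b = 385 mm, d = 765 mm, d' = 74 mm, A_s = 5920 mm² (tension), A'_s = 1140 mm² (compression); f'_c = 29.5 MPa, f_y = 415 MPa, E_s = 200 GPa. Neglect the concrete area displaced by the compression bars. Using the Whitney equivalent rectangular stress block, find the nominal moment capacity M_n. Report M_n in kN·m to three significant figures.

M_n ≈ 1640 kN·m

Assume both tension and compression steel yield.
Net tension couple steel: A_s − A'_s = 4780 mm².
a = (A_s − A'_s) f_y / (0.85 f'_c b) = 1983700/(0.85 × 29.5 × 385) = 205.48 mm.
c = a/β₁ = 205.48/0.839 = 244.91 mm; ε'_s = 0.003(c − d')/c = 0.0021 ≥ f_y/E_s = 0.0021, so compression steel does yield.
M_n = (A_s − A'_s) f_y (d − a/2) + A'_s f_y (d − d') = [1983700 × (765 − 102.74) + 473100 × (765 − 74)] × 10⁻⁶ = 1313.73 + 326.91 = 1640.64 kN·m.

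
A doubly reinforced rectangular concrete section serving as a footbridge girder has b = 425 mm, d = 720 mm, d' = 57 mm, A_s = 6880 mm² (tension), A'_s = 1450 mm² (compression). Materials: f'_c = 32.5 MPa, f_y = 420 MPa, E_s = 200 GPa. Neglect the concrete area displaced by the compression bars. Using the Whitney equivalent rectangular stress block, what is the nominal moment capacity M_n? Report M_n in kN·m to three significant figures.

Assume both tension and compression steel yield.
Net tension couple steel: A_s − A'_s = 5430 mm².
a = (A_s − A'_s) f_y / (0.85 f'_c b) = 2280600/(0.85 × 32.5 × 425) = 194.25 mm.
c = a/β₁ = 194.25/0.818 = 237.47 mm; ε'_s = 0.003(c − d')/c = 0.0023 ≥ f_y/E_s = 0.0021, so compression steel does yield.
M_n = (A_s − A'_s) f_y (d − a/2) + A'_s f_y (d − d') = [2280600 × (720 − 97.125) + 609000 × (720 − 57)] × 10⁻⁶ = 1420.53 + 403.77 = 1824.30 kN·m.

M_n ≈ 1820 kN·m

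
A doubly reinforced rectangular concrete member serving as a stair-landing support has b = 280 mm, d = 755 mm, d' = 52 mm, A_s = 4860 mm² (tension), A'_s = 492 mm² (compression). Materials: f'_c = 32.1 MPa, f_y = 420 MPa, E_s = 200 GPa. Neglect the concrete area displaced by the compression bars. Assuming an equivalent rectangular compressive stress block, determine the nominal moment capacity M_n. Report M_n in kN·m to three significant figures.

M_n ≈ 1310 kN·m

Assume both tension and compression steel yield.
Net tension couple steel: A_s − A'_s = 4368 mm².
a = (A_s − A'_s) f_y / (0.85 f'_c b) = 1834560/(0.85 × 32.1 × 280) = 240.13 mm.
c = a/β₁ = 240.13/0.821 = 292.48 mm; ε'_s = 0.003(c − d')/c = 0.0025 ≥ f_y/E_s = 0.0021, so compression steel does yield.
M_n = (A_s − A'_s) f_y (d − a/2) + A'_s f_y (d − d') = [1834560 × (755 − 120.065) + 206640 × (755 − 52)] × 10⁻⁶ = 1164.83 + 145.27 = 1310.10 kN·m.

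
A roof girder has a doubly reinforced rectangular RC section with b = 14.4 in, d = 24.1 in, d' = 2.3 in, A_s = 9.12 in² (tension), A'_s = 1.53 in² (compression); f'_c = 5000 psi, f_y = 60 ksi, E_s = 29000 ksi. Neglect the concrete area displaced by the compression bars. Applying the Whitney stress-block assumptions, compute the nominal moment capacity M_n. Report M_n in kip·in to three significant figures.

Assume both steels yield.
a = (A_s − A'_s) f_y/(0.85 f'_c b) = (9.12 − 1.53) × 60/(0.85 × 5 × 14.4) = 7.441 in.
c = a/β₁ = 7.441/0.8 = 9.301 in; ε'_s = 0.003(c − d')/c = 0.0023 ≥ ε_y = 0.0021, so the compression steel yields.
M_n = (A_s − A'_s) f_y (d − a/2) + A'_s f_y (d − d') = 455.4 × (24.1 − 3.7205) + 91.8 × (24.1 − 2.3) = 9280.8 + 2001.2 = 11282.0 kip·in.

M_n ≈ 11300 kip·in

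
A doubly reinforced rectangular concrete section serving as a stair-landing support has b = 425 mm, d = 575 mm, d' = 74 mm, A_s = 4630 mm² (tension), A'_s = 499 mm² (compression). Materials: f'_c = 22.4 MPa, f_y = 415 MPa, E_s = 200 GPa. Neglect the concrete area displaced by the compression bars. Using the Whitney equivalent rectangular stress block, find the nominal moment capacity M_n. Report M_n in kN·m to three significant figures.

M_n ≈ 908 kN·m

Assume both tension and compression steel yield.
Net tension couple steel: A_s − A'_s = 4131 mm².
a = (A_s − A'_s) f_y / (0.85 f'_c b) = 1714365/(0.85 × 22.4 × 425) = 211.86 mm.
c = a/β₁ = 211.86/0.85 = 249.25 mm; ε'_s = 0.003(c − d')/c = 0.0021 ≥ f_y/E_s = 0.0021, so compression steel does yield.
M_n = (A_s − A'_s) f_y (d − a/2) + A'_s f_y (d − d') = [1714365 × (575 − 105.93) + 207085 × (575 − 74)] × 10⁻⁶ = 804.16 + 103.75 = 907.91 kN·m.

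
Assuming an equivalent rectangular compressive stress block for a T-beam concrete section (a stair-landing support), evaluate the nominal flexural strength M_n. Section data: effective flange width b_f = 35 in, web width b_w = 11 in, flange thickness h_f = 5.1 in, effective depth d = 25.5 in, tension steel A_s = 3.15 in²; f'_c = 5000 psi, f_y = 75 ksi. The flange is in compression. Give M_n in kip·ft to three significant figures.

M_n ≈ 486 kip·ft

Tension: T = A_s f_y = 3.15 × 75 = 236.25 kips.
Try a within the flange: a = T/(0.85 f'_c b_f) = 236.25/(0.85 × 5 × 35) = 1.588 in.
Since a = 1.588 ≤ h_f = 5.1 in, the stress block lies entirely in the flange; analyse as a rectangular beam of width b_f.
M_n = T(d − a/2) = 236.25 × (25.5 − 0.794) = 5836.8 kip·in.
M_n = 5836.8/12 = 486.40 kip·ft.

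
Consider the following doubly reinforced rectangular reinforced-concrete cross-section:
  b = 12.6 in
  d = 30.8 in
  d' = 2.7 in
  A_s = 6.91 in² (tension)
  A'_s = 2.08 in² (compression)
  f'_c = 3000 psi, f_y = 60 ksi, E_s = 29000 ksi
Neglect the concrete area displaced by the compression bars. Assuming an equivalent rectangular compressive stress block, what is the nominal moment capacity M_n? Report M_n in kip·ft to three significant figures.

M_n ≈ 927 kip·ft

Assume both steels yield.
a = (A_s − A'_s) f_y/(0.85 f'_c b) = (6.91 − 2.08) × 60/(0.85 × 3 × 12.6) = 9.020 in.
c = a/β₁ = 9.020/0.85 = 10.612 in; ε'_s = 0.003(c − d')/c = 0.0022 ≥ ε_y = 0.0021, so the compression steel yields.
M_n = (A_s − A'_s) f_y (d − a/2) + A'_s f_y (d − d') = 289.8 × (30.8 − 4.51) + 124.8 × (30.8 − 2.7) = 7618.8 + 3506.9 = 11125.7 kip·in = 11125.7/12 = 927.14 kip·ft.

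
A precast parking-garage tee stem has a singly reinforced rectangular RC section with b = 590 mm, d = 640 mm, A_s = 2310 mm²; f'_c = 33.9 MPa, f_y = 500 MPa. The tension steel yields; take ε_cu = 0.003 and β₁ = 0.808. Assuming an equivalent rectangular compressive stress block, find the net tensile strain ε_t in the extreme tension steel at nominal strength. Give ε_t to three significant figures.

a = A_s f_y/(0.85 f'_c b) = 67.94 mm.
β₁ = 0.808, so c = a/β₁ = 67.94/0.808 = 84.08 mm.
From the linear strain diagram with ε_cu = 0.003: ε_t = 0.003 (d − c)/c = 0.003 × (640 − 84.08)/84.08 = 0.0198.
Since ε_t ≥ 0.005, the section is tension-controlled.

ε_t ≈ 0.0198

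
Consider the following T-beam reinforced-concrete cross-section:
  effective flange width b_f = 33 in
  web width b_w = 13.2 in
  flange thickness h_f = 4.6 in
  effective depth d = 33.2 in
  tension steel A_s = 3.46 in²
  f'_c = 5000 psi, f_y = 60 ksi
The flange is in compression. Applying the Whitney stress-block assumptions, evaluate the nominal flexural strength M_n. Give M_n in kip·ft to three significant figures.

Tension: T = A_s f_y = 3.46 × 60 = 207.6 kips.
Try a within the flange: a = T/(0.85 f'_c b_f) = 207.6/(0.85 × 5 × 33) = 1.480 in.
Since a = 1.480 ≤ h_f = 4.6 in, the stress block lies entirely in the flange; analyse as a rectangular beam of width b_f.
M_n = T(d − a/2) = 207.6 × (33.2 − 0.74) = 6738.7 kip·in.
M_n = 6738.7/12 = 561.56 kip·ft.

M_n ≈ 562 kip·ft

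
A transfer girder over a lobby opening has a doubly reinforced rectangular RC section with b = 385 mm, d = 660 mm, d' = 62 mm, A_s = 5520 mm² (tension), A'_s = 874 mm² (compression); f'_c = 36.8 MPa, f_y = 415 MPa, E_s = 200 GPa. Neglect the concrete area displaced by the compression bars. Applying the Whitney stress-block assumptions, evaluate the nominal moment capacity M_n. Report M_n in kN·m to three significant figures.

M_n ≈ 1340 kN·m

Assume both tension and compression steel yield.
Net tension couple steel: A_s − A'_s = 4646 mm².
a = (A_s − A'_s) f_y / (0.85 f'_c b) = 1928090/(0.85 × 36.8 × 385) = 160.10 mm.
c = a/β₁ = 160.10/0.787 = 203.43 mm; ε'_s = 0.003(c − d')/c = 0.0021 ≥ f_y/E_s = 0.0021, so compression steel does yield.
M_n = (A_s − A'_s) f_y (d − a/2) + A'_s f_y (d − d') = [1928090 × (660 − 80.05) + 362710 × (660 − 62)] × 10⁻⁶ = 1118.20 + 216.90 = 1335.10 kN·m.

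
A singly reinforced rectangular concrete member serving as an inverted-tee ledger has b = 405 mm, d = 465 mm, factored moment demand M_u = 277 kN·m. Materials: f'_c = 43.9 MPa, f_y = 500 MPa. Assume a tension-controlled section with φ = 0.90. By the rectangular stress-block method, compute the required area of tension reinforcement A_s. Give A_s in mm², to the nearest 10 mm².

M_n = M_u/φ = 277/0.90 = 307.778 kN·m.
With M_n = 0.85 f'_c a b (d − a/2), solve the quadratic for a:
a = d − √(d² − 2M_n/(0.85 f'_c b)) = 465 − √(465² − 2 × 307.778×10⁶/(0.85 × 43.9 × 405)) = 46.08 mm.
A_s = 0.85 f'_c a b / f_y = 0.85 × 43.9 × 46.08 × 405 / 500 = 1392.8 mm².

A_s ≈ 1390 mm²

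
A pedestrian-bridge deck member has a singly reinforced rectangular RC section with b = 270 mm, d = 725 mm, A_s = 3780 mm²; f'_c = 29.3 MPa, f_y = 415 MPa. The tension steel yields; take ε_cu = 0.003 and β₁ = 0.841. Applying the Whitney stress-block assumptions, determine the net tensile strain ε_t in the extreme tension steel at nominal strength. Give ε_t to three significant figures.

a = A_s f_y/(0.85 f'_c b) = 233.29 mm.
β₁ = 0.841, so c = a/β₁ = 233.29/0.841 = 277.40 mm.
From the linear strain diagram with ε_cu = 0.003: ε_t = 0.003 (d − c)/c = 0.003 × (725 − 277.40)/277.40 = 0.00484.
ε_t is between 0.004 and 0.005 — transition zone.

ε_t ≈ 0.00484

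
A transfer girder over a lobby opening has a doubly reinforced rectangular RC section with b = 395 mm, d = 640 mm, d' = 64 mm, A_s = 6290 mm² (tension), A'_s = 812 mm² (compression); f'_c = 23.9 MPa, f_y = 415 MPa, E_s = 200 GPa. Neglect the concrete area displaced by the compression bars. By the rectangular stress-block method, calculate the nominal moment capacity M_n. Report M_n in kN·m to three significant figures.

M_n ≈ 1330 kN·m

Assume both tension and compression steel yield.
Net tension couple steel: A_s − A'_s = 5478 mm².
a = (A_s − A'_s) f_y / (0.85 f'_c b) = 2273370/(0.85 × 23.9 × 395) = 283.31 mm.
c = a/β₁ = 283.31/0.85 = 333.31 mm; ε'_s = 0.003(c − d')/c = 0.0024 ≥ f_y/E_s = 0.0021, so compression steel does yield.
M_n = (A_s − A'_s) f_y (d − a/2) + A'_s f_y (d − d') = [2273370 × (640 − 141.655) + 336980 × (640 − 64)] × 10⁻⁶ = 1132.92 + 194.10 = 1327.02 kN·m.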